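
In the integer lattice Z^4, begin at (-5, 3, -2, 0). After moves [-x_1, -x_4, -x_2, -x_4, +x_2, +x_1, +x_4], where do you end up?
(-5, 3, -2, -1)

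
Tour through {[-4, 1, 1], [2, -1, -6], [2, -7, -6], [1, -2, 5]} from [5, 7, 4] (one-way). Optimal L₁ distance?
47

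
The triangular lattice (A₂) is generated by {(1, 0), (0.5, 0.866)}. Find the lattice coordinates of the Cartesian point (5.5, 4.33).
3b₁ + 5b₂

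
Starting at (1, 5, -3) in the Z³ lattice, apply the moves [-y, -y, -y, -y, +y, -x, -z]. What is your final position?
(0, 2, -4)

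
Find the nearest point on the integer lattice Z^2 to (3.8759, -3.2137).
(4, -3)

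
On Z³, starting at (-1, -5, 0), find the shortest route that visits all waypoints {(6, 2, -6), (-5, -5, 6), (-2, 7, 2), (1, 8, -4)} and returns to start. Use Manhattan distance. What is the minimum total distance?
72
(one optimal route: (-1, -5, 0) → (6, 2, -6) → (1, 8, -4) → (-2, 7, 2) → (-5, -5, 6) → (-1, -5, 0))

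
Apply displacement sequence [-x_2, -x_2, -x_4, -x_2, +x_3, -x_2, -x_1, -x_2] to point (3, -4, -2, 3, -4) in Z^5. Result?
(2, -9, -1, 2, -4)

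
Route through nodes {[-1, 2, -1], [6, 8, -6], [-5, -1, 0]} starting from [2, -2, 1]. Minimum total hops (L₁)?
35
(one optimal route: (2, -2, 1) → (-5, -1, 0) → (-1, 2, -1) → (6, 8, -6))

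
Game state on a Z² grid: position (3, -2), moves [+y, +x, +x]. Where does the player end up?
(5, -1)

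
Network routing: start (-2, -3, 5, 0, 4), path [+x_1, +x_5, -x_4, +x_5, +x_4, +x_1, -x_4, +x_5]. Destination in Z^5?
(0, -3, 5, -1, 7)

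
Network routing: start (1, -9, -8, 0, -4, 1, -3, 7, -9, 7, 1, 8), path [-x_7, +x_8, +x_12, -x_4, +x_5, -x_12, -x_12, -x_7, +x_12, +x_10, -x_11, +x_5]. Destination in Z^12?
(1, -9, -8, -1, -2, 1, -5, 8, -9, 8, 0, 8)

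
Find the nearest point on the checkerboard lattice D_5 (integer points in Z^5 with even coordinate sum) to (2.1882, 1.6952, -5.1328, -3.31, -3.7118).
(2, 2, -5, -3, -4)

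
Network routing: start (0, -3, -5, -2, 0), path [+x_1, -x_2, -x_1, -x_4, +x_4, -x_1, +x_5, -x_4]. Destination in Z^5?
(-1, -4, -5, -3, 1)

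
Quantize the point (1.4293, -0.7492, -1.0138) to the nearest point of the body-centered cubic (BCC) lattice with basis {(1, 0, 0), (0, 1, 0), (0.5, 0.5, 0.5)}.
(1, -1, -1)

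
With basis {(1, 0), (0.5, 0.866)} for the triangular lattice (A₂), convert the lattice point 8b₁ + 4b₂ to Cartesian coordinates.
(10, 3.464)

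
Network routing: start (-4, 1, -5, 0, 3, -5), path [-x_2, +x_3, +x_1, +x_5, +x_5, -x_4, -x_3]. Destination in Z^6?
(-3, 0, -5, -1, 5, -5)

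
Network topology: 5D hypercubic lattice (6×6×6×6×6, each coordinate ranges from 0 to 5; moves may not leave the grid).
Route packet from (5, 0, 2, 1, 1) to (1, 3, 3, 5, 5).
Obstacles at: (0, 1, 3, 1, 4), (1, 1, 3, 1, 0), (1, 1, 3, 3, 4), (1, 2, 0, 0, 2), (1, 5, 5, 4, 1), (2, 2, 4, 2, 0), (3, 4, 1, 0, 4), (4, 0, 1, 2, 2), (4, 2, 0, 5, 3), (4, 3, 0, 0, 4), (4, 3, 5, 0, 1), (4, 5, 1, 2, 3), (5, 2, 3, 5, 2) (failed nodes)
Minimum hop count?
16
(one shortest path: (5, 0, 2, 1, 1) → (4, 0, 2, 1, 1) → (3, 0, 2, 1, 1) → (2, 0, 2, 1, 1) → (1, 0, 2, 1, 1) → (1, 1, 2, 1, 1) → (1, 2, 2, 1, 1) → (1, 3, 2, 1, 1) → (1, 3, 3, 1, 1) → (1, 3, 3, 2, 1) → (1, 3, 3, 3, 1) → (1, 3, 3, 4, 1) → (1, 3, 3, 5, 1) → (1, 3, 3, 5, 2) → (1, 3, 3, 5, 3) → (1, 3, 3, 5, 4) → (1, 3, 3, 5, 5))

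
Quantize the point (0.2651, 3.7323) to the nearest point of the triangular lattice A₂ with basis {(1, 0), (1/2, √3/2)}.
(0, 3.464)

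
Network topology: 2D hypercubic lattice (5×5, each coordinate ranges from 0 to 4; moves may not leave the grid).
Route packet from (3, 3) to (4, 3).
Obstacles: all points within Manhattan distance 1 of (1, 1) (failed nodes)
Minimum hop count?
1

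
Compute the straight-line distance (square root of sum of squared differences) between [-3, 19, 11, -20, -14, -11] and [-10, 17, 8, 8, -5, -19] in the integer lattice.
31.4802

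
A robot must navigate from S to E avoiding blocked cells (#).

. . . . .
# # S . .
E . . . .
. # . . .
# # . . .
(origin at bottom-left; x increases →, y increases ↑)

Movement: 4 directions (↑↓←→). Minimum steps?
3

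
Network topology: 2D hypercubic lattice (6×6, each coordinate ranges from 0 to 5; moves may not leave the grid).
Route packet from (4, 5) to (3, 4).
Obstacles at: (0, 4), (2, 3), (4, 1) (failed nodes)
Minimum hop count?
2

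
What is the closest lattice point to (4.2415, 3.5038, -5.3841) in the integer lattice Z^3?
(4, 4, -5)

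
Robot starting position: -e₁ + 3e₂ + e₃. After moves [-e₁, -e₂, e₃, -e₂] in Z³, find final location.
(-2, 1, 2)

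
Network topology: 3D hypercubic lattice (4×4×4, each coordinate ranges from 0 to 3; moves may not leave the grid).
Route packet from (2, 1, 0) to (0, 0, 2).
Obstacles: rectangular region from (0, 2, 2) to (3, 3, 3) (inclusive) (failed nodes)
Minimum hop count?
5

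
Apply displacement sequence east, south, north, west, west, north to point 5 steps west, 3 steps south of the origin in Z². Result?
(-6, -2)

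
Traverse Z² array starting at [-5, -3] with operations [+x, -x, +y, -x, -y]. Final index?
(-6, -3)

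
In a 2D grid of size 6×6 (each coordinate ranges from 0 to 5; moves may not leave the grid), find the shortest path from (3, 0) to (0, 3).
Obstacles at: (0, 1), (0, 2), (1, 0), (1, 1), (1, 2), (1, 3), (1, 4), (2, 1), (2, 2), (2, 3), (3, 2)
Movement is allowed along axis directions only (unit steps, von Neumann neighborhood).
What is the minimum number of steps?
12
(one shortest path: (3, 0) → (4, 0) → (4, 1) → (4, 2) → (4, 3) → (3, 3) → (3, 4) → (2, 4) → (2, 5) → (1, 5) → (0, 5) → (0, 4) → (0, 3))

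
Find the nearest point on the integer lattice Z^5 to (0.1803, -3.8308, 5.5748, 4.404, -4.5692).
(0, -4, 6, 4, -5)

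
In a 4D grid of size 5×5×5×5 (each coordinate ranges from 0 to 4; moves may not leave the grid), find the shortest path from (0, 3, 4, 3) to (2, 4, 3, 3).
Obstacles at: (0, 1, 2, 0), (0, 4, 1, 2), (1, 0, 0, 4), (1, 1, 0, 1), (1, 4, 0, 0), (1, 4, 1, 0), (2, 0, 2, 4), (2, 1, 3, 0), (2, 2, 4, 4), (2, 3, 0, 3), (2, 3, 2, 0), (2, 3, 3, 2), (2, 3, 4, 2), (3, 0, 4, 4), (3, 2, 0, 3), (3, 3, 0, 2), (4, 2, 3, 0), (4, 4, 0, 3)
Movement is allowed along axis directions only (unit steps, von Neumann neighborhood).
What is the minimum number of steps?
4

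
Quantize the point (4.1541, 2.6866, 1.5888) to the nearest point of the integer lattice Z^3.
(4, 3, 2)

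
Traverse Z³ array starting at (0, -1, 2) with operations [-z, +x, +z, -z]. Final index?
(1, -1, 1)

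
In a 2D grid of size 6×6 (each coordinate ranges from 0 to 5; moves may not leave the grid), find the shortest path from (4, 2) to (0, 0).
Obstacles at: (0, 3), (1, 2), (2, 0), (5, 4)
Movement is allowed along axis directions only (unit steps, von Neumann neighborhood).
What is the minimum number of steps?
6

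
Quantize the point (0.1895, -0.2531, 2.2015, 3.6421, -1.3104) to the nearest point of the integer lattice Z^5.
(0, 0, 2, 4, -1)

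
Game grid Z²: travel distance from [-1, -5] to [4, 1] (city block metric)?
11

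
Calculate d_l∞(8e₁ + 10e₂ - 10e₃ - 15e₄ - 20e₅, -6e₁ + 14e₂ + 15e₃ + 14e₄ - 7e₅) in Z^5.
29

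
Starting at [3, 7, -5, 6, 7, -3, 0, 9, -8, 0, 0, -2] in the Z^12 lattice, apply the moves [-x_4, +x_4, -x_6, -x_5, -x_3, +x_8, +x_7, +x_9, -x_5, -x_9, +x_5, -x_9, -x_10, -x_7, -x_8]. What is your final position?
(3, 7, -6, 6, 6, -4, 0, 9, -9, -1, 0, -2)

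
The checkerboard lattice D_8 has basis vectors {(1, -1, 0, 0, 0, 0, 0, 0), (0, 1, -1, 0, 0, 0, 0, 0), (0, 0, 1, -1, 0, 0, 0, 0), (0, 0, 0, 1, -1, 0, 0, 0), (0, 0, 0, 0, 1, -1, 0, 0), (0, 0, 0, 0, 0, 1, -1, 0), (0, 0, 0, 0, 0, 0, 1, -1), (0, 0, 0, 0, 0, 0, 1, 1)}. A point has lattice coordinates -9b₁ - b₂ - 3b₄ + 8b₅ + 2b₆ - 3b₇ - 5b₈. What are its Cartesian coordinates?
(-9, 8, 1, -3, 11, -6, -10, -2)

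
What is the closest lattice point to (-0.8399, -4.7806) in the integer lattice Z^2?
(-1, -5)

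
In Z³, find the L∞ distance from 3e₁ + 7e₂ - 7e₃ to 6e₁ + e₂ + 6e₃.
13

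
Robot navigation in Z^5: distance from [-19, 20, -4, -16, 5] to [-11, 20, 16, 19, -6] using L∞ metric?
35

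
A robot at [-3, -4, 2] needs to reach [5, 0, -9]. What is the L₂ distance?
14.1774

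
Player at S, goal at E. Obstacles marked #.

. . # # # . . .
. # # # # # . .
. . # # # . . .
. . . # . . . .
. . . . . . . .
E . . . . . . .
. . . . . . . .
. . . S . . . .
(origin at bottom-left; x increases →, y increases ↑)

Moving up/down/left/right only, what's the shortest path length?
5
(one shortest path: (3, 0) → (2, 0) → (1, 0) → (0, 0) → (0, 1) → (0, 2))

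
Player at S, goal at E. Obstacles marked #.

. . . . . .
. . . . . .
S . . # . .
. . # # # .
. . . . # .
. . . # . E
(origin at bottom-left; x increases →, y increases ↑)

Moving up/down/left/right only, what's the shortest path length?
10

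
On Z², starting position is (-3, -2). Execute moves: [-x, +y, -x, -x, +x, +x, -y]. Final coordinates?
(-4, -2)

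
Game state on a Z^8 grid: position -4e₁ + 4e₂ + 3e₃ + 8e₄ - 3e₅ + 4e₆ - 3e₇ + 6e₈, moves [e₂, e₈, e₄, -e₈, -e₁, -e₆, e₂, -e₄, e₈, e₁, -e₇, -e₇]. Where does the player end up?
(-4, 6, 3, 8, -3, 3, -5, 7)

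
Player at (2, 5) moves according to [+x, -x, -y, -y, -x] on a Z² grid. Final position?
(1, 3)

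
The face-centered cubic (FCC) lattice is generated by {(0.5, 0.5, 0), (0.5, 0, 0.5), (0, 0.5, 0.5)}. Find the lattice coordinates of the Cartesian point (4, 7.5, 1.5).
10b₁ - 2b₂ + 5b₃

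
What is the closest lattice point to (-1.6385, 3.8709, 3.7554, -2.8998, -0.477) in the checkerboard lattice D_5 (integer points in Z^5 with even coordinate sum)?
(-2, 4, 4, -3, -1)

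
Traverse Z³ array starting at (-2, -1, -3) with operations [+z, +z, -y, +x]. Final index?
(-1, -2, -1)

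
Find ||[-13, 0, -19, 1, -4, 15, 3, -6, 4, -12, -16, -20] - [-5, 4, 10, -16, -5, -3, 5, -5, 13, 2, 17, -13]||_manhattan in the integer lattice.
143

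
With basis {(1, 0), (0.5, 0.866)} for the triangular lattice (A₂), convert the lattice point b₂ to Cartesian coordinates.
(0.5, 0.866)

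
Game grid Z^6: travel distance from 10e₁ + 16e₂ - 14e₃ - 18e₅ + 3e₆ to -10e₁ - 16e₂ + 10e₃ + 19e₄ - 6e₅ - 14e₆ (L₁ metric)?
124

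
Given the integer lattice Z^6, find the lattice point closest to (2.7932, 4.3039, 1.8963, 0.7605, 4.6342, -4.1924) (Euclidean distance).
(3, 4, 2, 1, 5, -4)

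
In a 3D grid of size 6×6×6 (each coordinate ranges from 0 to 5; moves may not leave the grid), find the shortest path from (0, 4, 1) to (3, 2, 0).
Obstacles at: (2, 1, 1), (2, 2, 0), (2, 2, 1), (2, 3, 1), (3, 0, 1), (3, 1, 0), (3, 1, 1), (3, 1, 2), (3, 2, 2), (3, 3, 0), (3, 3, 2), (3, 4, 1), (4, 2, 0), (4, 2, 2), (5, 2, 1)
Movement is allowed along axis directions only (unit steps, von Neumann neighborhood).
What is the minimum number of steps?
10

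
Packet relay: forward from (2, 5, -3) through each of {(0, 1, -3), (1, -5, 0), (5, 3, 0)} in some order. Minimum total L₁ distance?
28
(one optimal route: (2, 5, -3) → (0, 1, -3) → (1, -5, 0) → (5, 3, 0))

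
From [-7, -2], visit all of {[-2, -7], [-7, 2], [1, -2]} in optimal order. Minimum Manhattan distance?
24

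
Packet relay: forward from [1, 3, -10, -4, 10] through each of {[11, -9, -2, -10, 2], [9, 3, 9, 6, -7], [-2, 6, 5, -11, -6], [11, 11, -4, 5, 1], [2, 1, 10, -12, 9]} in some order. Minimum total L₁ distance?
168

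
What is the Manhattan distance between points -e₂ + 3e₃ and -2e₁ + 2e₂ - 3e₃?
11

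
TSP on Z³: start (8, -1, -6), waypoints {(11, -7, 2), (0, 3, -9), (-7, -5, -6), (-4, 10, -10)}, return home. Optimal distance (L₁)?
94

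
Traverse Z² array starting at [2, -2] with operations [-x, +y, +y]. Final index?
(1, 0)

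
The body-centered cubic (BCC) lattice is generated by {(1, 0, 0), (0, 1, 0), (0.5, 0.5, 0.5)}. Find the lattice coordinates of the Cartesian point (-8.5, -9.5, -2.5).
-6b₁ - 7b₂ - 5b₃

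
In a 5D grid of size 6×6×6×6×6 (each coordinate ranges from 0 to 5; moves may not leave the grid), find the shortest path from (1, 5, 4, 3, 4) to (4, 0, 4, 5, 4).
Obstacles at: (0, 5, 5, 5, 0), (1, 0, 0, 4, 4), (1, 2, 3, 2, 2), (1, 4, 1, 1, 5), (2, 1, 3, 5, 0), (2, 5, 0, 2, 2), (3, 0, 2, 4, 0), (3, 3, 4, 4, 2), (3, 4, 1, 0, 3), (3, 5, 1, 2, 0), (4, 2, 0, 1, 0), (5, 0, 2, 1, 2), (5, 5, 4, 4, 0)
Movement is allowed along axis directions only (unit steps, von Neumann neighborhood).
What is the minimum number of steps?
10
(one shortest path: (1, 5, 4, 3, 4) → (2, 5, 4, 3, 4) → (3, 5, 4, 3, 4) → (4, 5, 4, 3, 4) → (4, 4, 4, 3, 4) → (4, 3, 4, 3, 4) → (4, 2, 4, 3, 4) → (4, 1, 4, 3, 4) → (4, 0, 4, 3, 4) → (4, 0, 4, 4, 4) → (4, 0, 4, 5, 4))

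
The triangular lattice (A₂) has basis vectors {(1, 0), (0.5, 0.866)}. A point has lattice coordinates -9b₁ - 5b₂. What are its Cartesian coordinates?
(-11.5, -4.33)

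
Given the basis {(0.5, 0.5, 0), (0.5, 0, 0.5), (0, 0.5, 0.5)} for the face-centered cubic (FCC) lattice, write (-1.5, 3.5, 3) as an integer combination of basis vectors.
-b₁ - 2b₂ + 8b₃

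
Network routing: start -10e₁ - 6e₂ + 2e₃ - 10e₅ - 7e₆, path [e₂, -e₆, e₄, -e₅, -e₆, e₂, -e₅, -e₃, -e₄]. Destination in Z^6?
(-10, -4, 1, 0, -12, -9)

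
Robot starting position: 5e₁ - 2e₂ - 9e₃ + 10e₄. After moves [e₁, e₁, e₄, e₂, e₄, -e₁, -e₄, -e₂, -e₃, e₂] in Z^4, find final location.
(6, -1, -10, 11)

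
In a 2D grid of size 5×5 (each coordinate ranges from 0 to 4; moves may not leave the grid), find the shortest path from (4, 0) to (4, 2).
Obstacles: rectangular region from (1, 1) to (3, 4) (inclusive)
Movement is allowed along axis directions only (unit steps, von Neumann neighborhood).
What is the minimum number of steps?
2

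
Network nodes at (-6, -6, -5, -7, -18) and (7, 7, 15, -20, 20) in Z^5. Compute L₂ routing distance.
48.4871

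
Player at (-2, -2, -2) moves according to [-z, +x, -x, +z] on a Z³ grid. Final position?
(-2, -2, -2)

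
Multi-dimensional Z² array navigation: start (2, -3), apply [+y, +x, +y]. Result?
(3, -1)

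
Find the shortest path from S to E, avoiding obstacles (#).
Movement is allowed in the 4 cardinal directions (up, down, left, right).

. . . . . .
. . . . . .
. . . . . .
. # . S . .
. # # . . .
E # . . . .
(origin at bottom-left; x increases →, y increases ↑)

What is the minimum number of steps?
7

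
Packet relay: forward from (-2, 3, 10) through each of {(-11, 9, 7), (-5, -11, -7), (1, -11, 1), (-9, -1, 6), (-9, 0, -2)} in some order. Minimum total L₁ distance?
74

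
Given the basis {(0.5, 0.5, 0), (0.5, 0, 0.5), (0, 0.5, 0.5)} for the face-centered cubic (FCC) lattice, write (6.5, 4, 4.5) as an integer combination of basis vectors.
6b₁ + 7b₂ + 2b₃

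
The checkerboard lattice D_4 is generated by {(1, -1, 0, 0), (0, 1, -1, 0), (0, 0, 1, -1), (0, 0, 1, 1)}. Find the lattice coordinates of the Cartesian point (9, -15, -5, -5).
9b₁ - 6b₂ - 3b₃ - 8b₄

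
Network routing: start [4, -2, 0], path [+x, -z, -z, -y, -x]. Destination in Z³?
(4, -3, -2)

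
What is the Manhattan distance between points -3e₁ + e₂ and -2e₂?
6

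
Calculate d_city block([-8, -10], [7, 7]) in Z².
32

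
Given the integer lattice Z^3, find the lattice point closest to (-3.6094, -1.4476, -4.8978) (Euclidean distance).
(-4, -1, -5)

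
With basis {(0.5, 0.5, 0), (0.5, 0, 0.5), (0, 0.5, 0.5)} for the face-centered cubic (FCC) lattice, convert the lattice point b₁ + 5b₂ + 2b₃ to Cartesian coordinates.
(3, 1.5, 3.5)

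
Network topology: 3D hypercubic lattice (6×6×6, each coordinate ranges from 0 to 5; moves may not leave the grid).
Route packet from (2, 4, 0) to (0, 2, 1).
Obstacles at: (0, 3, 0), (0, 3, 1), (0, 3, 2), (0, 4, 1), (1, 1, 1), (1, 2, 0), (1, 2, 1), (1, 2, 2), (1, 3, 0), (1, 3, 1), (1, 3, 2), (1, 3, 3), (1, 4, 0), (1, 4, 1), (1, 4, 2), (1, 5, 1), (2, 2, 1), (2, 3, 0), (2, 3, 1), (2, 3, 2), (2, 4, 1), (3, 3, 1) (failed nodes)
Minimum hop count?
9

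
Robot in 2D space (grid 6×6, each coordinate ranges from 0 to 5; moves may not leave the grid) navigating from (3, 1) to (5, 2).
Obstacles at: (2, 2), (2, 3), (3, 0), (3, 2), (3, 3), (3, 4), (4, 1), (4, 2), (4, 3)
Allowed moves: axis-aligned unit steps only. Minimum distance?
13
(one shortest path: (3, 1) → (2, 1) → (1, 1) → (1, 2) → (1, 3) → (1, 4) → (2, 4) → (2, 5) → (3, 5) → (4, 5) → (5, 5) → (5, 4) → (5, 3) → (5, 2))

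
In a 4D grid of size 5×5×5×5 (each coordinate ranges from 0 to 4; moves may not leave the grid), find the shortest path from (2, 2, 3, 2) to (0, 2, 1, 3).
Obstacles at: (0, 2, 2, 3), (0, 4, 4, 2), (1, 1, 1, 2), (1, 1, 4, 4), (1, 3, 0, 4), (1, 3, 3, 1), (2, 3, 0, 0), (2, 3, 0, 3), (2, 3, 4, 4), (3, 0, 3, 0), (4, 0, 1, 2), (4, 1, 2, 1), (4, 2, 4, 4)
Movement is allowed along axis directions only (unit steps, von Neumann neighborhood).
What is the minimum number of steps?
5
(one shortest path: (2, 2, 3, 2) → (1, 2, 3, 2) → (0, 2, 3, 2) → (0, 2, 2, 2) → (0, 2, 1, 2) → (0, 2, 1, 3))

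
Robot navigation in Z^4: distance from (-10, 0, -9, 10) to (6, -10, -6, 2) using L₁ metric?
37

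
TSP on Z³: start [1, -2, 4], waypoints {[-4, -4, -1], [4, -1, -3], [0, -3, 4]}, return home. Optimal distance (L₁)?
36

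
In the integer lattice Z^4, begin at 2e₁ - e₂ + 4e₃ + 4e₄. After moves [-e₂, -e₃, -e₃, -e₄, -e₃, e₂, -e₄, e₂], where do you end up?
(2, 0, 1, 2)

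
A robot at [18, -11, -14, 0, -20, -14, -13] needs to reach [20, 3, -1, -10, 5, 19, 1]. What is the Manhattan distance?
111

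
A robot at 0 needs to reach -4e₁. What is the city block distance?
4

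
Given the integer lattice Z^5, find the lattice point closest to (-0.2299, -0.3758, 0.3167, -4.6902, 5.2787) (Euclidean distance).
(0, 0, 0, -5, 5)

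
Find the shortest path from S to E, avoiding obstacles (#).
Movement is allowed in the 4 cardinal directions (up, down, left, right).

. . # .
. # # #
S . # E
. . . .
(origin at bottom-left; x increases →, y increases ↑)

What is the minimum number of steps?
5
(one shortest path: (0, 1) → (1, 1) → (1, 0) → (2, 0) → (3, 0) → (3, 1))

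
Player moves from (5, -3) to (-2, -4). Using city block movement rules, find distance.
8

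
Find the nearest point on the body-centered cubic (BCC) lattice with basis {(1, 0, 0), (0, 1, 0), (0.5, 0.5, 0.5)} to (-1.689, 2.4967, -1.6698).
(-1.5, 2.5, -1.5)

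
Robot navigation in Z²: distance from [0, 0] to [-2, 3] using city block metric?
5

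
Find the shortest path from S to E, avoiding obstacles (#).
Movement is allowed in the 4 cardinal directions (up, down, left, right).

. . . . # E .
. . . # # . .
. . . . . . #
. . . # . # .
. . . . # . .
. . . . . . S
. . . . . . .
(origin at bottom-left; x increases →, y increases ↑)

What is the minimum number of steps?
12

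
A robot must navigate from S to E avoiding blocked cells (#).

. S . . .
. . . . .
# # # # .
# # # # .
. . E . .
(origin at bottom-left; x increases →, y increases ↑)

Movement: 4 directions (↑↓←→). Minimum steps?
9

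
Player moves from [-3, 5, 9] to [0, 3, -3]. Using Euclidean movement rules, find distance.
12.53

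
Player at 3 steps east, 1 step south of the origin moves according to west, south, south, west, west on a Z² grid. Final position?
(0, -3)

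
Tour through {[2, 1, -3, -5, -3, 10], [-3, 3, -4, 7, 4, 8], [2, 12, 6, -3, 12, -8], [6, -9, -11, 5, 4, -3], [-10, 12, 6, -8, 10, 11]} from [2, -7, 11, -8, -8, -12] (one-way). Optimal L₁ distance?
210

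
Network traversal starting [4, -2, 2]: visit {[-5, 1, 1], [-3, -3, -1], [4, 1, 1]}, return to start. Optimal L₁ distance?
32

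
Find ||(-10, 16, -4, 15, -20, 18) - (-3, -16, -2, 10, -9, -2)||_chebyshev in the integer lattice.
32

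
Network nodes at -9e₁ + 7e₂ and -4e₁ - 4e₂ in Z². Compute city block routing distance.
16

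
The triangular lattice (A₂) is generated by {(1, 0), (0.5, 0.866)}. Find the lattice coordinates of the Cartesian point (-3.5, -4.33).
-b₁ - 5b₂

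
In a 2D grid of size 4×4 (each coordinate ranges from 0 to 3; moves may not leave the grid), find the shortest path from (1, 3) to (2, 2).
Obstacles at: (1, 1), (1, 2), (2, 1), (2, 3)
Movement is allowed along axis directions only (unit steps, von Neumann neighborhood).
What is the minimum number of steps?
10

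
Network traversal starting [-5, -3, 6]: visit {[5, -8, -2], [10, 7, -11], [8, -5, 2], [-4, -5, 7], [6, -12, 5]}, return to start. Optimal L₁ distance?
110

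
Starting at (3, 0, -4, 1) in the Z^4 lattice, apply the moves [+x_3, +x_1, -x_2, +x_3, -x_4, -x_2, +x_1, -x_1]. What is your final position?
(4, -2, -2, 0)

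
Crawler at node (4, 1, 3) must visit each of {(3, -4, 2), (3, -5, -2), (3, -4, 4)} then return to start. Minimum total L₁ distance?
26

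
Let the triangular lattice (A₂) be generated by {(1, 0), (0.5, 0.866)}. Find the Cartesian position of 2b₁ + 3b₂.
(3.5, 2.598)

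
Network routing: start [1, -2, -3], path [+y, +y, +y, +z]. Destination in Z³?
(1, 1, -2)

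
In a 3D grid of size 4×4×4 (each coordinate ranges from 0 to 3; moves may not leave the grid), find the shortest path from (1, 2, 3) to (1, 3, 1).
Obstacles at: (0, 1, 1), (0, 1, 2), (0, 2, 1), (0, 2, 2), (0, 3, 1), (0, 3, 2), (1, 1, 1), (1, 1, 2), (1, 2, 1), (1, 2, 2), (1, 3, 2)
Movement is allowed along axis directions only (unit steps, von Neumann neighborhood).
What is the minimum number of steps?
5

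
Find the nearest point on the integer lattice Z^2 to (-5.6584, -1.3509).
(-6, -1)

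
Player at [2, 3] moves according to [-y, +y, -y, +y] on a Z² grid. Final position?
(2, 3)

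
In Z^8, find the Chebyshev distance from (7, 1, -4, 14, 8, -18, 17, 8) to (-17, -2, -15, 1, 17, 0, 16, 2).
24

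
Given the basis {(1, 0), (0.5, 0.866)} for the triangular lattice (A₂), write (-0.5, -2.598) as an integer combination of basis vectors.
b₁ - 3b₂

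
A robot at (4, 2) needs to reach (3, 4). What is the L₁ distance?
3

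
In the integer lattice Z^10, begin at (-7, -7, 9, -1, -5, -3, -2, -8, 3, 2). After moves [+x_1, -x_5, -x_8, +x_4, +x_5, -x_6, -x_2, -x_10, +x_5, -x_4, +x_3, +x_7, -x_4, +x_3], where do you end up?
(-6, -8, 11, -2, -4, -4, -1, -9, 3, 1)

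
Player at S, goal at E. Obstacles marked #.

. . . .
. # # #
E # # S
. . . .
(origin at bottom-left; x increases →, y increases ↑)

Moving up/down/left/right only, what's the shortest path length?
5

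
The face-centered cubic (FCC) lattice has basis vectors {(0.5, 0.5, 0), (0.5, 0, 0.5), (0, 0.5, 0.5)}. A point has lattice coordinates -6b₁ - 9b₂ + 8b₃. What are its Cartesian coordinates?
(-7.5, 1, -0.5)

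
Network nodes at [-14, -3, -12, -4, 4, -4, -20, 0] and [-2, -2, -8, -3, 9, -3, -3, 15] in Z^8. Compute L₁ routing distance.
56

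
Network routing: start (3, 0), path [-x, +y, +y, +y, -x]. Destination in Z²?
(1, 3)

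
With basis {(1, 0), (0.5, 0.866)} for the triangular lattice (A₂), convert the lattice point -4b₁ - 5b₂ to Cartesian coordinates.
(-6.5, -4.33)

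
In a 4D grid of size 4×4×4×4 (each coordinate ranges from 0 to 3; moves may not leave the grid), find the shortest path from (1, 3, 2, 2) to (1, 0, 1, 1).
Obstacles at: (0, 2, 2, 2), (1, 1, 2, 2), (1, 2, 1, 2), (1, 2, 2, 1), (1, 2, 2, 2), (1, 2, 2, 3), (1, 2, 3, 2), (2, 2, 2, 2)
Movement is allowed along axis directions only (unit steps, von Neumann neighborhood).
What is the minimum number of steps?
5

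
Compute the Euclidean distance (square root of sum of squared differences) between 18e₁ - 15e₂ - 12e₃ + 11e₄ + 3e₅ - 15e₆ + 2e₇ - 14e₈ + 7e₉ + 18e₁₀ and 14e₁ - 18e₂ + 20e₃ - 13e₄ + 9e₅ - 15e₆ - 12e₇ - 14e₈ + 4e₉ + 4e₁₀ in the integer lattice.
45.4093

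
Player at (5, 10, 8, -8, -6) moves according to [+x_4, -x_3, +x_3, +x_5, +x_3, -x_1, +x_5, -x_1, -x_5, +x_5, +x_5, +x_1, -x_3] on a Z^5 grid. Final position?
(4, 10, 8, -7, -3)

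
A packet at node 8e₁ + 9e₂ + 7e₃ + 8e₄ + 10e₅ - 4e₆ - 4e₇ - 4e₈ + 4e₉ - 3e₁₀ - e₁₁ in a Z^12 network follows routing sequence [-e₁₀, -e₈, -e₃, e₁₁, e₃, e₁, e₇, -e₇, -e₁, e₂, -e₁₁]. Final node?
(8, 10, 7, 8, 10, -4, -4, -5, 4, -4, -1, 0)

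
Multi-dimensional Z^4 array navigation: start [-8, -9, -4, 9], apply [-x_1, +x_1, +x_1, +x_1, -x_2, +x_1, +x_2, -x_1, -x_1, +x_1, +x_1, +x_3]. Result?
(-5, -9, -3, 9)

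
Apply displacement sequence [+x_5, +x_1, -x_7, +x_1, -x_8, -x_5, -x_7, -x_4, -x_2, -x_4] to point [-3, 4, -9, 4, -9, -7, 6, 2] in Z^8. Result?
(-1, 3, -9, 2, -9, -7, 4, 1)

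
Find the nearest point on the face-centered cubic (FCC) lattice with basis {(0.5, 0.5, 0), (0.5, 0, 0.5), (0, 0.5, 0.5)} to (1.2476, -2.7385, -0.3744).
(1, -2.5, -0.5)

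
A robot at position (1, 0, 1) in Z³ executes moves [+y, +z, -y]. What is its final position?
(1, 0, 2)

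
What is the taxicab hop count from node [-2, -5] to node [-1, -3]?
3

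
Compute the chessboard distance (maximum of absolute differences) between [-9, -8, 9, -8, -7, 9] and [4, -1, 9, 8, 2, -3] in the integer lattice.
16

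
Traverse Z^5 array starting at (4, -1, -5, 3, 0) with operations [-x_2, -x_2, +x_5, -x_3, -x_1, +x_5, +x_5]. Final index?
(3, -3, -6, 3, 3)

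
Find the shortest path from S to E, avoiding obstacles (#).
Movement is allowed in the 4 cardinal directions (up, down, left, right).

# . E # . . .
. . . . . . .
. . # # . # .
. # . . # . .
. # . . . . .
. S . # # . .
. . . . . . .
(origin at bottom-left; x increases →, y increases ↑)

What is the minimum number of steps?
8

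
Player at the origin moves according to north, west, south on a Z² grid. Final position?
(-1, 0)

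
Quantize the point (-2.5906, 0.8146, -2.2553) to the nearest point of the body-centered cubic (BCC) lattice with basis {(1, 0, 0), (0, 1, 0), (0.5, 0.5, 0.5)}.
(-2.5, 0.5, -2.5)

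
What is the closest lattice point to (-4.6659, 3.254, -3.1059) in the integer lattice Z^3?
(-5, 3, -3)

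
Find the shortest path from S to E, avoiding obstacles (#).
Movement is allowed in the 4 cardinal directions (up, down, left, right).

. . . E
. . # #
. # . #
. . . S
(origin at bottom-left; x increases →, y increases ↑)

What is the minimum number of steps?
9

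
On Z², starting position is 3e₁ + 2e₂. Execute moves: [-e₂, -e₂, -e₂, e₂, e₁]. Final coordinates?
(4, 0)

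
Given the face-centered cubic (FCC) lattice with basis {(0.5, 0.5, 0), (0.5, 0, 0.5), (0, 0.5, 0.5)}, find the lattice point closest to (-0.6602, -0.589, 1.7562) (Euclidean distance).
(-0.5, -0.5, 2)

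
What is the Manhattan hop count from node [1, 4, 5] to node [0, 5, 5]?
2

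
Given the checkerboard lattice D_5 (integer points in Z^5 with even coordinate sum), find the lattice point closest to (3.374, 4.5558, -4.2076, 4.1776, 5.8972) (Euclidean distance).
(3, 5, -4, 4, 6)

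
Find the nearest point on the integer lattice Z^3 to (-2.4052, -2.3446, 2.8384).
(-2, -2, 3)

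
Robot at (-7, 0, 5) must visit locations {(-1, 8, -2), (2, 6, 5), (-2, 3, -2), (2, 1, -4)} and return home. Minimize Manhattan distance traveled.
60
(one optimal route: (-7, 0, 5) → (2, 6, 5) → (-1, 8, -2) → (-2, 3, -2) → (2, 1, -4) → (-7, 0, 5))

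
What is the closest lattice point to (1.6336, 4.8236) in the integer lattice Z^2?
(2, 5)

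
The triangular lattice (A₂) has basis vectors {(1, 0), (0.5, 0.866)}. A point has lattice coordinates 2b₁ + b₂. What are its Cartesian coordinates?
(2.5, 0.866)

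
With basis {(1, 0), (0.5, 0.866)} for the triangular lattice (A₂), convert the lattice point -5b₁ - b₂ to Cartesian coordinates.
(-5.5, -0.866)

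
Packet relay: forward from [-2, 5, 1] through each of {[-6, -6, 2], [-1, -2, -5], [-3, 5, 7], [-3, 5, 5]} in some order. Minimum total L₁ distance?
42
(one optimal route: (-2, 5, 1) → (-3, 5, 7) → (-3, 5, 5) → (-6, -6, 2) → (-1, -2, -5))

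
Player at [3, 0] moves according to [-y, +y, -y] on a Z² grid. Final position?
(3, -1)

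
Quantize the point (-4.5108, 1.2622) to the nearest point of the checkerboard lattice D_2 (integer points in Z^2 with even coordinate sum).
(-5, 1)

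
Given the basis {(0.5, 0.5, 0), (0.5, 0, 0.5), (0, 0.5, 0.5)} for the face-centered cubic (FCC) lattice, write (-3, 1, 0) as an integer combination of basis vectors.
-2b₁ - 4b₂ + 4b₃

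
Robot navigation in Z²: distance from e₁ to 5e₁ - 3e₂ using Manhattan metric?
7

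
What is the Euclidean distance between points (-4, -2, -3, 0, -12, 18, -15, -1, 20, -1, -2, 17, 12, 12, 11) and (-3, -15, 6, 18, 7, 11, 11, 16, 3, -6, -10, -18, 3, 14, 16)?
60.5227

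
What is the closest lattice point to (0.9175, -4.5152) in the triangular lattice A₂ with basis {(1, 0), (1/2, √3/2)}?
(0.5, -4.33)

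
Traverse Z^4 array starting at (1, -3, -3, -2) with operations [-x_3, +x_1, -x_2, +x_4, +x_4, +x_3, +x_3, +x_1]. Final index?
(3, -4, -2, 0)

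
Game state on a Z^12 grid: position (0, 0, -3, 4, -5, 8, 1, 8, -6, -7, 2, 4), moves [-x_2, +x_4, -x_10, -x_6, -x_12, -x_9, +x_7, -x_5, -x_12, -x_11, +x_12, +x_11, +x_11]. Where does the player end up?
(0, -1, -3, 5, -6, 7, 2, 8, -7, -8, 3, 3)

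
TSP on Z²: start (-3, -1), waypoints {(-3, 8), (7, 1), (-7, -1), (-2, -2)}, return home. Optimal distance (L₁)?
48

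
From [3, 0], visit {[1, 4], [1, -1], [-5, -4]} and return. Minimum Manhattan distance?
32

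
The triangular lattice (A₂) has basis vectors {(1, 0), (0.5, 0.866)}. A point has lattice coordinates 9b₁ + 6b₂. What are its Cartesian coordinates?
(12, 5.196)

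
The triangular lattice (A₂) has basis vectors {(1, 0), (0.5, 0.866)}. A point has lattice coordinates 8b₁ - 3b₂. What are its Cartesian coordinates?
(6.5, -2.598)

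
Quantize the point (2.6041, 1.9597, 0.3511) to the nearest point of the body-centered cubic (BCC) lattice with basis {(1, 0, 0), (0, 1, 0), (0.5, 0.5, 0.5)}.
(2.5, 1.5, 0.5)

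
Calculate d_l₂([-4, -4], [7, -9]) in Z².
12.083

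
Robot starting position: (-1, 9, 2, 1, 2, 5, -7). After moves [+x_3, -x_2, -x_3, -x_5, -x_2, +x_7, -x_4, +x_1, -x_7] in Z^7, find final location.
(0, 7, 2, 0, 1, 5, -7)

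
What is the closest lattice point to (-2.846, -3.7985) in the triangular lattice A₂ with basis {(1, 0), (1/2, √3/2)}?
(-3, -3.464)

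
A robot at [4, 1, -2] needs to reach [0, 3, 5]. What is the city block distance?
13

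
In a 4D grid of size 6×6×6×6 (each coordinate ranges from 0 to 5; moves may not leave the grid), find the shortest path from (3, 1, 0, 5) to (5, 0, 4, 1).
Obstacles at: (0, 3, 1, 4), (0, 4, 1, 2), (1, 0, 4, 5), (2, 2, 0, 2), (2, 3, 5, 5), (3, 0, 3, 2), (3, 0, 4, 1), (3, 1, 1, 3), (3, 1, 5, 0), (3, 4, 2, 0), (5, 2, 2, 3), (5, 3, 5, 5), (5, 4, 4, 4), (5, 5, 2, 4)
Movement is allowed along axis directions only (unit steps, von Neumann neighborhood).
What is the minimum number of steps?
11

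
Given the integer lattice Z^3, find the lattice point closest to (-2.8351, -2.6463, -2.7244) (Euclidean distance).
(-3, -3, -3)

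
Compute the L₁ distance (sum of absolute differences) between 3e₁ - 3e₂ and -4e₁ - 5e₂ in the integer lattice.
9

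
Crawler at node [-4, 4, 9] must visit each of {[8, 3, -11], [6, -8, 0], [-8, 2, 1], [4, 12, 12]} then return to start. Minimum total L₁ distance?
118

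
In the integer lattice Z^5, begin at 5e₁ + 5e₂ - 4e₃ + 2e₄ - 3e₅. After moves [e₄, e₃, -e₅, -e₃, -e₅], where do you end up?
(5, 5, -4, 3, -5)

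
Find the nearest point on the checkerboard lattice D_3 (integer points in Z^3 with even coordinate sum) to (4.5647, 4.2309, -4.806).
(5, 4, -5)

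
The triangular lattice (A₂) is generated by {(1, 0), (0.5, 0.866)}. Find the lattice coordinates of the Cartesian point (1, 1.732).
2b₂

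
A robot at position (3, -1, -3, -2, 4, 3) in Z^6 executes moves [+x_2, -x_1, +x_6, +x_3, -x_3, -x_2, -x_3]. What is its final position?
(2, -1, -4, -2, 4, 4)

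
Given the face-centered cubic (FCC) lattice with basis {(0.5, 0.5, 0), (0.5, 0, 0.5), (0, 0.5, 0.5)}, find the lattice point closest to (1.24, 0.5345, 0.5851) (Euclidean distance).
(1, 0.5, 0.5)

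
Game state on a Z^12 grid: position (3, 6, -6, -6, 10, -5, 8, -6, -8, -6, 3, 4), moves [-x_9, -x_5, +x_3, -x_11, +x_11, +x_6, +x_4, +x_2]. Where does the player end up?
(3, 7, -5, -5, 9, -4, 8, -6, -9, -6, 3, 4)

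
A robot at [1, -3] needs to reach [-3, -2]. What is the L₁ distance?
5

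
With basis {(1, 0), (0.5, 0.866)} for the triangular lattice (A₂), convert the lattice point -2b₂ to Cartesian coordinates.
(-1, -1.732)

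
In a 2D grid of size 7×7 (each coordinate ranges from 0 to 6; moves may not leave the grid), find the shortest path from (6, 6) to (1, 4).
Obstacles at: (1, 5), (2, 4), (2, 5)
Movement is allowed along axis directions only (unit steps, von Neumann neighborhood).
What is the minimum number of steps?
9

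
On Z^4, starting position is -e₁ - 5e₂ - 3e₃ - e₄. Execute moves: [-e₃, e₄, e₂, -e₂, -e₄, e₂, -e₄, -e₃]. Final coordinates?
(-1, -4, -5, -2)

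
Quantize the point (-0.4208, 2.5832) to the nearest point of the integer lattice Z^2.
(0, 3)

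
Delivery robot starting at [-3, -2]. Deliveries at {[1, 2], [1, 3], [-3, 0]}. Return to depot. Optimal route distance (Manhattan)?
18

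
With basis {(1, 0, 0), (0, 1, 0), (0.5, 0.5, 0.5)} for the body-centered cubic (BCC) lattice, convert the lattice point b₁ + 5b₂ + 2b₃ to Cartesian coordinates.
(2, 6, 1)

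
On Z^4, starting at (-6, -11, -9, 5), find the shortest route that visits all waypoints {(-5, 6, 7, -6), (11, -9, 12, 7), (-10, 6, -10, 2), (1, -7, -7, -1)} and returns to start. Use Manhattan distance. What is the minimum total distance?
162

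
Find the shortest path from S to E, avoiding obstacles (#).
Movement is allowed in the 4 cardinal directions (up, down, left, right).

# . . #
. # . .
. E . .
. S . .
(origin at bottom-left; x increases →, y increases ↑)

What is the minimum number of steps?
1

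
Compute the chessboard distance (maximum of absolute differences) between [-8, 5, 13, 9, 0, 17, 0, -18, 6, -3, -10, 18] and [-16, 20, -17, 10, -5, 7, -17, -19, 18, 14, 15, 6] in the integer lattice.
30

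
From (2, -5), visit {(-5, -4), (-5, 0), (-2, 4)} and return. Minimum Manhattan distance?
32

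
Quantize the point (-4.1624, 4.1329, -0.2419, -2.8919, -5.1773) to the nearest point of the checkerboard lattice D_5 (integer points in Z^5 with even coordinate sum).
(-4, 4, 0, -3, -5)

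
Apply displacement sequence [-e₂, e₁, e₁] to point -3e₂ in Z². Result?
(2, -4)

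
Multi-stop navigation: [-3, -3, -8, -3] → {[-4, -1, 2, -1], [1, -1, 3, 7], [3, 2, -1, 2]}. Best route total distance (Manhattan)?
43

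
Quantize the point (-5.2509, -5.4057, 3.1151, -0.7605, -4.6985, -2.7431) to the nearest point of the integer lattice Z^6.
(-5, -5, 3, -1, -5, -3)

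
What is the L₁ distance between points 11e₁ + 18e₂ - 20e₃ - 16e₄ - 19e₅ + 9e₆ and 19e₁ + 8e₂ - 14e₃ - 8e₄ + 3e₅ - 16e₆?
79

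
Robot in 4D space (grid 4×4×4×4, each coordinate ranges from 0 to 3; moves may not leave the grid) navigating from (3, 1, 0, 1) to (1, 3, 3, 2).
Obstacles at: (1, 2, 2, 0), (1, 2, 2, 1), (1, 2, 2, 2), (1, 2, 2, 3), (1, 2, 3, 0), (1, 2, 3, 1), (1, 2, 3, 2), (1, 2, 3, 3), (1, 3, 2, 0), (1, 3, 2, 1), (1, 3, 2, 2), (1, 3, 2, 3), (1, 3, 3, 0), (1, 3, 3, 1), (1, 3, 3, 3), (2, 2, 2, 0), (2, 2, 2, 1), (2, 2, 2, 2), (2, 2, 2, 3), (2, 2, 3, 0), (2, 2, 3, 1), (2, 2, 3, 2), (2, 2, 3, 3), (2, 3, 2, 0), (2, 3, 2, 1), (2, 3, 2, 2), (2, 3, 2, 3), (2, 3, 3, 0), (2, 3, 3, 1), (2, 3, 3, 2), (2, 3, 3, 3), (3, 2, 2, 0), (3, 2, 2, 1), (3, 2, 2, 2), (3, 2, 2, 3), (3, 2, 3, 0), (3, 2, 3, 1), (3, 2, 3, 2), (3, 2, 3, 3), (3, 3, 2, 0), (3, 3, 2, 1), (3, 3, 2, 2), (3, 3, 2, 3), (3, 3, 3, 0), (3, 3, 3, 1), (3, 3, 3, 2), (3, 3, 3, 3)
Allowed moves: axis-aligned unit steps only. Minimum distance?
10
(one shortest path: (3, 1, 0, 1) → (2, 1, 0, 1) → (1, 1, 0, 1) → (0, 1, 0, 1) → (0, 2, 0, 1) → (0, 3, 0, 1) → (0, 3, 1, 1) → (0, 3, 2, 1) → (0, 3, 3, 1) → (0, 3, 3, 2) → (1, 3, 3, 2))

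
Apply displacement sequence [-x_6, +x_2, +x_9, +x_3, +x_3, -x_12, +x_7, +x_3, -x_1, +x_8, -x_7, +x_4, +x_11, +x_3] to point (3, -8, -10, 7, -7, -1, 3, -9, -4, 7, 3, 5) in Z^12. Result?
(2, -7, -6, 8, -7, -2, 3, -8, -3, 7, 4, 4)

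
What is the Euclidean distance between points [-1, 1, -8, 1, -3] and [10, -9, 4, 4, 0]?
19.5704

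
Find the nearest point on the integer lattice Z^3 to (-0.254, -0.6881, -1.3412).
(0, -1, -1)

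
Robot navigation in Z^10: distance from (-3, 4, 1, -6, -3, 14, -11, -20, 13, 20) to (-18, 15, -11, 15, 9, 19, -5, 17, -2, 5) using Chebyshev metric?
37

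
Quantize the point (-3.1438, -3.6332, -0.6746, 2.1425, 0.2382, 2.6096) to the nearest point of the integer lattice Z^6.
(-3, -4, -1, 2, 0, 3)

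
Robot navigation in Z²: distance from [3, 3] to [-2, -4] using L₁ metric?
12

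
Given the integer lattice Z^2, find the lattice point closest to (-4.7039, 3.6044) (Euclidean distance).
(-5, 4)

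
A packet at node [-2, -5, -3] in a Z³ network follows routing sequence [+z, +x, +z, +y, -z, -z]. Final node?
(-1, -4, -3)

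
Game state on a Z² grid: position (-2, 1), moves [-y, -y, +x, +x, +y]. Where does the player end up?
(0, 0)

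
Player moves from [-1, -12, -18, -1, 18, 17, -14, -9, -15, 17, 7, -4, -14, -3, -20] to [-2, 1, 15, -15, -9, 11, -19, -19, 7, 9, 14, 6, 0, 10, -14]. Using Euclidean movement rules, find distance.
58.6771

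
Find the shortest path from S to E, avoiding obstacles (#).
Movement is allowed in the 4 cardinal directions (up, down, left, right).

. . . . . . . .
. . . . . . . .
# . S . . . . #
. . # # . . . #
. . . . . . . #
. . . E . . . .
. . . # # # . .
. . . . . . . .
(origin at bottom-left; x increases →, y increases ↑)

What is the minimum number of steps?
6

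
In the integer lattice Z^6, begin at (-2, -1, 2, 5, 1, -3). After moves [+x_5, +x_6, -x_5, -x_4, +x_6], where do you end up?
(-2, -1, 2, 4, 1, -1)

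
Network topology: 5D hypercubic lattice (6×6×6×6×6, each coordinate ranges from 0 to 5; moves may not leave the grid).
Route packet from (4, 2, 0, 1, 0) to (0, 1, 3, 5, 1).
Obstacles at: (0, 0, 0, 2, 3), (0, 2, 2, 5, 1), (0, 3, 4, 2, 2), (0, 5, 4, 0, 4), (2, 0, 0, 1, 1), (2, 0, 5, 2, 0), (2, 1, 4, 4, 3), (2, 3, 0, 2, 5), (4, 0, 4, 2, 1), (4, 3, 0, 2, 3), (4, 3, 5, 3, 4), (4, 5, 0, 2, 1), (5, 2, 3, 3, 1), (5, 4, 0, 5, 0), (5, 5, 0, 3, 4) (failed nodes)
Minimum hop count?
13
(one shortest path: (4, 2, 0, 1, 0) → (3, 2, 0, 1, 0) → (2, 2, 0, 1, 0) → (1, 2, 0, 1, 0) → (0, 2, 0, 1, 0) → (0, 1, 0, 1, 0) → (0, 1, 1, 1, 0) → (0, 1, 2, 1, 0) → (0, 1, 3, 1, 0) → (0, 1, 3, 2, 0) → (0, 1, 3, 3, 0) → (0, 1, 3, 4, 0) → (0, 1, 3, 5, 0) → (0, 1, 3, 5, 1))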